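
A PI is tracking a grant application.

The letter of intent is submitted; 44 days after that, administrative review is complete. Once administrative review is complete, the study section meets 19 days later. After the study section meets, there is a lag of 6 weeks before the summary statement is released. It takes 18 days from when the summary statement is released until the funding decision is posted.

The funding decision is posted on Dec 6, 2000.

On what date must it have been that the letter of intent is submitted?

The funding decision is posted: Dec 6, 2000.
The summary statement is released: Dec 6, 2000 − 18 days = Nov 18, 2000.
The study section meets: Nov 18, 2000 − 6 weeks = Oct 7, 2000.
Administrative review is complete: Oct 7, 2000 − 19 days = Sep 18, 2000.
The letter of intent is submitted: Sep 18, 2000 − 44 days = Aug 5, 2000.

Aug 5, 2000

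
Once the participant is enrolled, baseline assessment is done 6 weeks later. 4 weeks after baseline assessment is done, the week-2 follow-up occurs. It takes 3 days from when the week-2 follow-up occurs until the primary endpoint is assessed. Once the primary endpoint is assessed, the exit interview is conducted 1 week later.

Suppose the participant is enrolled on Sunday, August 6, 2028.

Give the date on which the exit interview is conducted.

The participant is enrolled: Aug 6, 2028.
Baseline assessment is done: Aug 6, 2028 + 6 weeks = Sep 17, 2028.
The week-2 follow-up occurs: Sep 17, 2028 + 4 weeks = Oct 15, 2028.
The primary endpoint is assessed: Oct 15, 2028 + 3 days = Oct 18, 2028.
The exit interview is conducted: Oct 18, 2028 + 1 week = Oct 25, 2028.

Wednesday, October 25, 2028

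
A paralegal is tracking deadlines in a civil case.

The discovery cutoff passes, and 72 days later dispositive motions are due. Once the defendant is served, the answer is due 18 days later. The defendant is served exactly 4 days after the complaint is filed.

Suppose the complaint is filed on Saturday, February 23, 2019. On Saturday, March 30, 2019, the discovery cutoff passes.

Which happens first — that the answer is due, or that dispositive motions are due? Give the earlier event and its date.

The complaint is filed: Feb 23, 2019.
The defendant is served: Feb 23, 2019 + 4 days = Feb 27, 2019.
The answer is due: Feb 27, 2019 + 18 days = Mar 17, 2019.
The discovery cutoff passes: Mar 30, 2019.
Dispositive motions are due: Mar 30, 2019 + 72 days = Jun 10, 2019.
Comparing: the answer is due on Mar 17, 2019 vs dispositive motions are due on Jun 10, 2019. Earlier: the answer is due.

The answer is due — Sunday, March 17, 2019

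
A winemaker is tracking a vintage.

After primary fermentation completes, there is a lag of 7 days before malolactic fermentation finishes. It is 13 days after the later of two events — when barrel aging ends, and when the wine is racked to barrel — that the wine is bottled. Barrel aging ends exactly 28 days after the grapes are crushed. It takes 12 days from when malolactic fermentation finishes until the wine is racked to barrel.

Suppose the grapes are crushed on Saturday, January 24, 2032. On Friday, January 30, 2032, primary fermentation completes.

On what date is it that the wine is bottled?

The grapes are crushed: Jan 24, 2032.
Barrel aging ends: Jan 24, 2032 + 28 days = Feb 21, 2032.
Primary fermentation completes: Jan 30, 2032.
Malolactic fermentation finishes: Jan 30, 2032 + 7 days = Feb 6, 2032.
The wine is racked to barrel: Feb 6, 2032 + 12 days = Feb 18, 2032.
Both prerequisites met — barrel aging ends (Feb 21, 2032), the wine is racked to barrel (Feb 18, 2032); the later is Feb 21, 2032.
The wine is bottled: Feb 21, 2032 + 13 days = Mar 5, 2032.

Friday, March 5, 2032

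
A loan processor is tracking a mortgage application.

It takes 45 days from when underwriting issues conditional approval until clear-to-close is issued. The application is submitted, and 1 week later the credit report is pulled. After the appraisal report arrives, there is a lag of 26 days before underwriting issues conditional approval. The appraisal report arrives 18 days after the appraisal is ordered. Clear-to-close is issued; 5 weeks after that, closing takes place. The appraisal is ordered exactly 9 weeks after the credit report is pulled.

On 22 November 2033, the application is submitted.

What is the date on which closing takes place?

The application is submitted: Nov 22, 2033.
The credit report is pulled: Nov 22, 2033 + 1 week = Nov 29, 2033.
The appraisal is ordered: Nov 29, 2033 + 9 weeks = Jan 31, 2034.
The appraisal report arrives: Jan 31, 2034 + 18 days = Feb 18, 2034.
Underwriting issues conditional approval: Feb 18, 2034 + 26 days = Mar 16, 2034.
Clear-to-close is issued: Mar 16, 2034 + 45 days = Apr 30, 2034.
Closing takes place: Apr 30, 2034 + 5 weeks = Jun 4, 2034.

4 June 2034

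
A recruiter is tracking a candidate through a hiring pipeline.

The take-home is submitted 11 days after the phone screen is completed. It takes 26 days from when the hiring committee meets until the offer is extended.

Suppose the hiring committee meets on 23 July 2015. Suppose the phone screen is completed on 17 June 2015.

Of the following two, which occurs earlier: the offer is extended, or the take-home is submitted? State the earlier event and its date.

The hiring committee meets: Jul 23, 2015.
The offer is extended: Jul 23, 2015 + 26 days = Aug 18, 2015.
The phone screen is completed: Jun 17, 2015.
The take-home is submitted: Jun 17, 2015 + 11 days = Jun 28, 2015.
Comparing: the offer is extended on Aug 18, 2015 vs the take-home is submitted on Jun 28, 2015. Earlier: the take-home is submitted.

The take-home is submitted — 28 June 2015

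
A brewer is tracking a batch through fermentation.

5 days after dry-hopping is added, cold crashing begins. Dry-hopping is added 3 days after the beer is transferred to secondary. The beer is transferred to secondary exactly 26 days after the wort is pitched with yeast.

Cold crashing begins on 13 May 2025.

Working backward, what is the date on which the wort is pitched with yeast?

Cold crashing begins: May 13, 2025.
Dry-hopping is added: May 13, 2025 − 5 days = May 8, 2025.
The beer is transferred to secondary: May 8, 2025 − 3 days = May 5, 2025.
The wort is pitched with yeast: May 5, 2025 − 26 days = Apr 9, 2025.

9 April 2025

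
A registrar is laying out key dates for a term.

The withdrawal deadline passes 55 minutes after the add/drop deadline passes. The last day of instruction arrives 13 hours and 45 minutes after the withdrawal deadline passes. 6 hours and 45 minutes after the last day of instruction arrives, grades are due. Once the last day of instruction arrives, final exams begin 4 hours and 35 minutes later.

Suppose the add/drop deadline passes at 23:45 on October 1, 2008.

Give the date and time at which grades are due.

21:10 on October 2, 2008

The add/drop deadline passes: 23:45 Oct 1, 2008.
The withdrawal deadline passes: 23:45 Oct 1, 2008 + 55m = 00:40 Oct 2, 2008.
The last day of instruction arrives: 00:40 Oct 2, 2008 + 13h45m = 14:25 Oct 2, 2008.
Grades are due: 14:25 Oct 2, 2008 + 6h45m = 21:10 Oct 2, 2008.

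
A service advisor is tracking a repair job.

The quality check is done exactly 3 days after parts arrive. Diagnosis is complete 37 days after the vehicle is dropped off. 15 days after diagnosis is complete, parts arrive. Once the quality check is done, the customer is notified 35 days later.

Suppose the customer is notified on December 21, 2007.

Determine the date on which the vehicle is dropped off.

The customer is notified: Dec 21, 2007.
The quality check is done: Dec 21, 2007 − 35 days = Nov 16, 2007.
Parts arrive: Nov 16, 2007 − 3 days = Nov 13, 2007.
Diagnosis is complete: Nov 13, 2007 − 15 days = Oct 29, 2007.
The vehicle is dropped off: Oct 29, 2007 − 37 days = Sep 22, 2007.

September 22, 2007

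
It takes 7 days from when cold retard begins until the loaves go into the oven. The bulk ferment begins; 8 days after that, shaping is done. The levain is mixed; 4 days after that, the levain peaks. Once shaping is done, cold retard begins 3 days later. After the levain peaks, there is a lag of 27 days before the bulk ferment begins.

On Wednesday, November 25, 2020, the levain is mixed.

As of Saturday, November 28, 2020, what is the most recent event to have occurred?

The levain is mixed

The levain is mixed: Nov 25, 2020.
The levain peaks: Nov 25, 2020 + 4 days = Nov 29, 2020.
The bulk ferment begins: Nov 29, 2020 + 27 days = Dec 26, 2020.
Shaping is done: Dec 26, 2020 + 8 days = Jan 3, 2021.
Cold retard begins: Jan 3, 2021 + 3 days = Jan 6, 2021.
The loaves go into the oven: Jan 6, 2021 + 7 days = Jan 13, 2021.
Nov 28, 2020 falls between when the levain is mixed (Nov 25, 2020) and when the levain peaks (Nov 29, 2020).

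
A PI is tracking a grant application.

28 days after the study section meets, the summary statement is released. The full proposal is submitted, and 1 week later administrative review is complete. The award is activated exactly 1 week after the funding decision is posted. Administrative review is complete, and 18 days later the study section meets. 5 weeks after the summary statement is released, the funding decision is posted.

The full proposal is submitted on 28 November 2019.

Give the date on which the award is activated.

2 March 2020

The full proposal is submitted: Nov 28, 2019.
Administrative review is complete: Nov 28, 2019 + 1 week = Dec 5, 2019.
The study section meets: Dec 5, 2019 + 18 days = Dec 23, 2019.
The summary statement is released: Dec 23, 2019 + 28 days = Jan 20, 2020.
The funding decision is posted: Jan 20, 2020 + 5 weeks = Feb 24, 2020.
The award is activated: Feb 24, 2020 + 1 week = Mar 2, 2020.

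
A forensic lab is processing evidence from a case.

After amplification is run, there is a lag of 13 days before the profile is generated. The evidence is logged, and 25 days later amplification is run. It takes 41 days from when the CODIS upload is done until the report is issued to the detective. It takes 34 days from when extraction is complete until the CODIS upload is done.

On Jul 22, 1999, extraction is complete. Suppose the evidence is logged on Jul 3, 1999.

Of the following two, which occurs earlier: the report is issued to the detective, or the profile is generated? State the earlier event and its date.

The profile is generated — Aug 10, 1999

Extraction is complete: Jul 22, 1999.
The CODIS upload is done: Jul 22, 1999 + 34 days = Aug 25, 1999.
The report is issued to the detective: Aug 25, 1999 + 41 days = Oct 5, 1999.
The evidence is logged: Jul 3, 1999.
Amplification is run: Jul 3, 1999 + 25 days = Jul 28, 1999.
The profile is generated: Jul 28, 1999 + 13 days = Aug 10, 1999.
Comparing: the report is issued to the detective on Oct 5, 1999 vs the profile is generated on Aug 10, 1999. Earlier: the profile is generated.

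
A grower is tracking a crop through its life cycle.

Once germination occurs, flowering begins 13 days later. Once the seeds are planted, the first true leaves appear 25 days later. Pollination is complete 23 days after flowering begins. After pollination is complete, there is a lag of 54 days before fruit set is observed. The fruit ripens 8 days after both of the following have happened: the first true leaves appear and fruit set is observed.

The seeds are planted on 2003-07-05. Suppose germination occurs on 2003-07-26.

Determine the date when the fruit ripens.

The seeds are planted: Jul 5, 2003.
The first true leaves appear: Jul 5, 2003 + 25 days = Jul 30, 2003.
Germination occurs: Jul 26, 2003.
Flowering begins: Jul 26, 2003 + 13 days = Aug 8, 2003.
Pollination is complete: Aug 8, 2003 + 23 days = Aug 31, 2003.
Fruit set is observed: Aug 31, 2003 + 54 days = Oct 24, 2003.
Both prerequisites met — the first true leaves appear (Jul 30, 2003), fruit set is observed (Oct 24, 2003); the later is Oct 24, 2003.
The fruit ripens: Oct 24, 2003 + 8 days = Nov 1, 2003.

2003-11-01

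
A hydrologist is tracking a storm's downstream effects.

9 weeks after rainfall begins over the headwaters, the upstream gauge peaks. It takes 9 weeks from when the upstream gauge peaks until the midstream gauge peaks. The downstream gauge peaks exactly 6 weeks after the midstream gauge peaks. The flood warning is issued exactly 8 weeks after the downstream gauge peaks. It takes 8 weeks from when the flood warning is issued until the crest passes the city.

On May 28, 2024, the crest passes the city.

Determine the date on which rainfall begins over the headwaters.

The crest passes the city: May 28, 2024.
The flood warning is issued: May 28, 2024 − 8 weeks = Apr 2, 2024.
The downstream gauge peaks: Apr 2, 2024 − 8 weeks = Feb 6, 2024.
The midstream gauge peaks: Feb 6, 2024 − 6 weeks = Dec 26, 2023.
The upstream gauge peaks: Dec 26, 2023 − 9 weeks = Oct 24, 2023.
Rainfall begins over the headwaters: Oct 24, 2023 − 9 weeks = Aug 22, 2023.

Aug 22, 2023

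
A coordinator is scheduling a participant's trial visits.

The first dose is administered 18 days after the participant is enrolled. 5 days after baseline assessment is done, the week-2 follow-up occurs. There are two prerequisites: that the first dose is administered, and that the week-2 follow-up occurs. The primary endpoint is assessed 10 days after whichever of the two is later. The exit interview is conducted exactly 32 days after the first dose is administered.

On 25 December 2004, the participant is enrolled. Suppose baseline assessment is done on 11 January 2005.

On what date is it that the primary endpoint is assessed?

26 January 2005

The participant is enrolled: Dec 25, 2004.
The first dose is administered: Dec 25, 2004 + 18 days = Jan 12, 2005.
Baseline assessment is done: Jan 11, 2005.
The week-2 follow-up occurs: Jan 11, 2005 + 5 days = Jan 16, 2005.
Both prerequisites met — the first dose is administered (Jan 12, 2005), the week-2 follow-up occurs (Jan 16, 2005); the later is Jan 16, 2005.
The primary endpoint is assessed: Jan 16, 2005 + 10 days = Jan 26, 2005.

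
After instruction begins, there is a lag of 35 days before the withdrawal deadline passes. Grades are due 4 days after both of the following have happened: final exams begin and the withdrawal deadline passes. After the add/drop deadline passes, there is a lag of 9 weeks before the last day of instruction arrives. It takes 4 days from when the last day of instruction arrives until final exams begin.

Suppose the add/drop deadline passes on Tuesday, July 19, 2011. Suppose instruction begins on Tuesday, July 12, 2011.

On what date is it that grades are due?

Wednesday, September 28, 2011

The add/drop deadline passes: Jul 19, 2011.
The last day of instruction arrives: Jul 19, 2011 + 9 weeks = Sep 20, 2011.
Final exams begin: Sep 20, 2011 + 4 days = Sep 24, 2011.
Instruction begins: Jul 12, 2011.
The withdrawal deadline passes: Jul 12, 2011 + 35 days = Aug 16, 2011.
Both prerequisites met — final exams begin (Sep 24, 2011), the withdrawal deadline passes (Aug 16, 2011); the later is Sep 24, 2011.
Grades are due: Sep 24, 2011 + 4 days = Sep 28, 2011.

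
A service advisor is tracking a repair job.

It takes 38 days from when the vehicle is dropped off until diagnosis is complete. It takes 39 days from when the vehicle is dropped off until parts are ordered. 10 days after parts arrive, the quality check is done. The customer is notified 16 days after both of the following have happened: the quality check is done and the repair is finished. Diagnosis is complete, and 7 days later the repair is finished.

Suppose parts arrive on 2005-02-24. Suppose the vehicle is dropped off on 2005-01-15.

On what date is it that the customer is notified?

Parts arrive: Feb 24, 2005.
The quality check is done: Feb 24, 2005 + 10 days = Mar 6, 2005.
The vehicle is dropped off: Jan 15, 2005.
Diagnosis is complete: Jan 15, 2005 + 38 days = Feb 22, 2005.
The repair is finished: Feb 22, 2005 + 7 days = Mar 1, 2005.
Both prerequisites met — the quality check is done (Mar 6, 2005), the repair is finished (Mar 1, 2005); the later is Mar 6, 2005.
The customer is notified: Mar 6, 2005 + 16 days = Mar 22, 2005.

2005-03-22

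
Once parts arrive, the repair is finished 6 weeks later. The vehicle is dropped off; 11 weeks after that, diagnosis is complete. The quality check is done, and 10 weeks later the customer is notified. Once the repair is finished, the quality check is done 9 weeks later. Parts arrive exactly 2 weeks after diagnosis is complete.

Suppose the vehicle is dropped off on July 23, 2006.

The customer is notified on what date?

The vehicle is dropped off: Jul 23, 2006.
Diagnosis is complete: Jul 23, 2006 + 11 weeks = Oct 8, 2006.
Parts arrive: Oct 8, 2006 + 2 weeks = Oct 22, 2006.
The repair is finished: Oct 22, 2006 + 6 weeks = Dec 3, 2006.
The quality check is done: Dec 3, 2006 + 9 weeks = Feb 4, 2007.
The customer is notified: Feb 4, 2007 + 10 weeks = Apr 15, 2007.

April 15, 2007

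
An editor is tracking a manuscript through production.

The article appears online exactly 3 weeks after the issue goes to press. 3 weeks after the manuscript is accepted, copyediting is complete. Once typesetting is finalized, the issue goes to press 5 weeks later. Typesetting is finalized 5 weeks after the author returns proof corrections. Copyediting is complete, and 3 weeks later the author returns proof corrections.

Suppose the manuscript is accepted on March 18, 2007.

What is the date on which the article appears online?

July 29, 2007

The manuscript is accepted: Mar 18, 2007.
Copyediting is complete: Mar 18, 2007 + 3 weeks = Apr 8, 2007.
The author returns proof corrections: Apr 8, 2007 + 3 weeks = Apr 29, 2007.
Typesetting is finalized: Apr 29, 2007 + 5 weeks = Jun 3, 2007.
The issue goes to press: Jun 3, 2007 + 5 weeks = Jul 8, 2007.
The article appears online: Jul 8, 2007 + 3 weeks = Jul 29, 2007.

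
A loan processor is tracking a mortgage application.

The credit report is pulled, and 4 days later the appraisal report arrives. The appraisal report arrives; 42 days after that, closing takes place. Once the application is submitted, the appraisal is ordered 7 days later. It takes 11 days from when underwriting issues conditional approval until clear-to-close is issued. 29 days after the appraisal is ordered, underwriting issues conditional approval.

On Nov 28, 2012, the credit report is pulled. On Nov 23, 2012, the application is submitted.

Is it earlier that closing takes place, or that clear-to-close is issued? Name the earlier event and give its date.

The credit report is pulled: Nov 28, 2012.
The appraisal report arrives: Nov 28, 2012 + 4 days = Dec 2, 2012.
Closing takes place: Dec 2, 2012 + 42 days = Jan 13, 2013.
The application is submitted: Nov 23, 2012.
The appraisal is ordered: Nov 23, 2012 + 7 days = Nov 30, 2012.
Underwriting issues conditional approval: Nov 30, 2012 + 29 days = Dec 29, 2012.
Clear-to-close is issued: Dec 29, 2012 + 11 days = Jan 9, 2013.
Comparing: closing takes place on Jan 13, 2013 vs clear-to-close is issued on Jan 9, 2013. Earlier: clear-to-close is issued.

Clear-to-close is issued — Jan 9, 2013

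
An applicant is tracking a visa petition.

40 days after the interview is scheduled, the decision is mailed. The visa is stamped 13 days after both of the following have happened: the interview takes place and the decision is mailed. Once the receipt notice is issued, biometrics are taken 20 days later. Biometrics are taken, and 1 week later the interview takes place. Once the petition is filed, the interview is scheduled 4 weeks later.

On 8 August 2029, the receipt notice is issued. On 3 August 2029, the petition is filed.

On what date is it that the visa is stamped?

23 October 2029

The receipt notice is issued: Aug 8, 2029.
Biometrics are taken: Aug 8, 2029 + 20 days = Aug 28, 2029.
The interview takes place: Aug 28, 2029 + 1 week = Sep 4, 2029.
The petition is filed: Aug 3, 2029.
The interview is scheduled: Aug 3, 2029 + 4 weeks = Aug 31, 2029.
The decision is mailed: Aug 31, 2029 + 40 days = Oct 10, 2029.
Both prerequisites met — the interview takes place (Sep 4, 2029), the decision is mailed (Oct 10, 2029); the later is Oct 10, 2029.
The visa is stamped: Oct 10, 2029 + 13 days = Oct 23, 2029.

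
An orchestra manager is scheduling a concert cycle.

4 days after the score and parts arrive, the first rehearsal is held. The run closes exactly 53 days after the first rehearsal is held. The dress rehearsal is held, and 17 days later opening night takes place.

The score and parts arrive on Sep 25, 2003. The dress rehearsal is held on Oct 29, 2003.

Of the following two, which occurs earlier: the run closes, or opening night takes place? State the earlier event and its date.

The score and parts arrive: Sep 25, 2003.
The first rehearsal is held: Sep 25, 2003 + 4 days = Sep 29, 2003.
The run closes: Sep 29, 2003 + 53 days = Nov 21, 2003.
The dress rehearsal is held: Oct 29, 2003.
Opening night takes place: Oct 29, 2003 + 17 days = Nov 15, 2003.
Comparing: the run closes on Nov 21, 2003 vs opening night takes place on Nov 15, 2003. Earlier: opening night takes place.

Opening night takes place — Nov 15, 2003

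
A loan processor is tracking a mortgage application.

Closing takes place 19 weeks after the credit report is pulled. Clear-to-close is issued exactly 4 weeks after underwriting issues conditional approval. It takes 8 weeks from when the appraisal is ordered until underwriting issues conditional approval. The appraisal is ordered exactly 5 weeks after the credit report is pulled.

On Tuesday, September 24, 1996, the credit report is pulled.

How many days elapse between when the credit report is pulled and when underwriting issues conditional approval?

Causal path: the credit report is pulled → the appraisal is ordered → underwriting issues conditional approval.
Total delay along the path: 5 + 8 weeks = 13 weeks = 91 days.

91 days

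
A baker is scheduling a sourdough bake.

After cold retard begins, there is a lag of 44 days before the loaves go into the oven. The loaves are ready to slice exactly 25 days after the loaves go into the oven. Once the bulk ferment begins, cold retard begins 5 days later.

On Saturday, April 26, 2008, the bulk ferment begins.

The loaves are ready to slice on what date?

The bulk ferment begins: Apr 26, 2008.
Cold retard begins: Apr 26, 2008 + 5 days = May 1, 2008.
The loaves go into the oven: May 1, 2008 + 44 days = Jun 14, 2008.
The loaves are ready to slice: Jun 14, 2008 + 25 days = Jul 9, 2008.

Wednesday, July 9, 2008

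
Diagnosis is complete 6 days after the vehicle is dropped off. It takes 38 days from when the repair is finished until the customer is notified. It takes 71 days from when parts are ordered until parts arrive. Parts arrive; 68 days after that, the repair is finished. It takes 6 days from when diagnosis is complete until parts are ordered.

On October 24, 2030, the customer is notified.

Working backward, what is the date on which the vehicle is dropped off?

The customer is notified: Oct 24, 2030.
The repair is finished: Oct 24, 2030 − 38 days = Sep 16, 2030.
Parts arrive: Sep 16, 2030 − 68 days = Jul 10, 2030.
Parts are ordered: Jul 10, 2030 − 71 days = Apr 30, 2030.
Diagnosis is complete: Apr 30, 2030 − 6 days = Apr 24, 2030.
The vehicle is dropped off: Apr 24, 2030 − 6 days = Apr 18, 2030.

April 18, 2030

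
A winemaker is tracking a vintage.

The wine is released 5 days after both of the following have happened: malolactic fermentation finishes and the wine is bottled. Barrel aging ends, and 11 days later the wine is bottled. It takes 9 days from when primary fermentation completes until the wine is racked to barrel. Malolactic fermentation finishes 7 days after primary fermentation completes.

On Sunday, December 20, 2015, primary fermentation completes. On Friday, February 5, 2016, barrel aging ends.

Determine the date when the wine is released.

Primary fermentation completes: Dec 20, 2015.
Malolactic fermentation finishes: Dec 20, 2015 + 7 days = Dec 27, 2015.
Barrel aging ends: Feb 5, 2016.
The wine is bottled: Feb 5, 2016 + 11 days = Feb 16, 2016.
Both prerequisites met — malolactic fermentation finishes (Dec 27, 2015), the wine is bottled (Feb 16, 2016); the later is Feb 16, 2016.
The wine is released: Feb 16, 2016 + 5 days = Feb 21, 2016.

Sunday, February 21, 2016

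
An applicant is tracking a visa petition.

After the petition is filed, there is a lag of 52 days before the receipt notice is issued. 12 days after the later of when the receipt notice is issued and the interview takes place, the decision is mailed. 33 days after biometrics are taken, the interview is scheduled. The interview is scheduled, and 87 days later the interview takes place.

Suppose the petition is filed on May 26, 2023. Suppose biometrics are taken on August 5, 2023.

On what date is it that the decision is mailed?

December 15, 2023

The petition is filed: May 26, 2023.
The receipt notice is issued: May 26, 2023 + 52 days = Jul 17, 2023.
Biometrics are taken: Aug 5, 2023.
The interview is scheduled: Aug 5, 2023 + 33 days = Sep 7, 2023.
The interview takes place: Sep 7, 2023 + 87 days = Dec 3, 2023.
Both prerequisites met — the receipt notice is issued (Jul 17, 2023), the interview takes place (Dec 3, 2023); the later is Dec 3, 2023.
The decision is mailed: Dec 3, 2023 + 12 days = Dec 15, 2023.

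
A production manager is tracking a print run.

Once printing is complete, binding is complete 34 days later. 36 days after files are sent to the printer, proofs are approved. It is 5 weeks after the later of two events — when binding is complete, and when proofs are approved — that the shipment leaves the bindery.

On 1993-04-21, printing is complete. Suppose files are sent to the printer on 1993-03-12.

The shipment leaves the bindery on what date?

Printing is complete: Apr 21, 1993.
Binding is complete: Apr 21, 1993 + 34 days = May 25, 1993.
Files are sent to the printer: Mar 12, 1993.
Proofs are approved: Mar 12, 1993 + 36 days = Apr 17, 1993.
Both prerequisites met — binding is complete (May 25, 1993), proofs are approved (Apr 17, 1993); the later is May 25, 1993.
The shipment leaves the bindery: May 25, 1993 + 5 weeks = Jun 29, 1993.

1993-06-29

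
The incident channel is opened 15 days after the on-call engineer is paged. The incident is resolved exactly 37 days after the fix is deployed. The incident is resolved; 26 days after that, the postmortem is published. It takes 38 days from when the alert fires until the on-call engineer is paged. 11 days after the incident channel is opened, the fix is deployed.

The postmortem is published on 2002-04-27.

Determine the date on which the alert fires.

2001-12-21

The postmortem is published: Apr 27, 2002.
The incident is resolved: Apr 27, 2002 − 26 days = Apr 1, 2002.
The fix is deployed: Apr 1, 2002 − 37 days = Feb 23, 2002.
The incident channel is opened: Feb 23, 2002 − 11 days = Feb 12, 2002.
The on-call engineer is paged: Feb 12, 2002 − 15 days = Jan 28, 2002.
The alert fires: Jan 28, 2002 − 38 days = Dec 21, 2001.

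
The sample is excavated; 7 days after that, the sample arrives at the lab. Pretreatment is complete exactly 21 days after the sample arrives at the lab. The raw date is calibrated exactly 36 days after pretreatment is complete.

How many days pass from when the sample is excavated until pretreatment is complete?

Causal path: the sample is excavated → the sample arrives at the lab → pretreatment is complete.
Total delay along the path: 7 + 21 = 28 days.

28 days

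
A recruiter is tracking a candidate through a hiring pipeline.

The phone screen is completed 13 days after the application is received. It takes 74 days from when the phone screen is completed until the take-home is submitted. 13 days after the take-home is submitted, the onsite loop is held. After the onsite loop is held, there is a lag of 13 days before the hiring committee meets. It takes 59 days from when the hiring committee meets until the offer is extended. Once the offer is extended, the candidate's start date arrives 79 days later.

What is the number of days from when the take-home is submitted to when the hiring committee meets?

26 days

Causal path: the take-home is submitted → the onsite loop is held → the hiring committee meets.
Total delay along the path: 13 + 13 = 26 days.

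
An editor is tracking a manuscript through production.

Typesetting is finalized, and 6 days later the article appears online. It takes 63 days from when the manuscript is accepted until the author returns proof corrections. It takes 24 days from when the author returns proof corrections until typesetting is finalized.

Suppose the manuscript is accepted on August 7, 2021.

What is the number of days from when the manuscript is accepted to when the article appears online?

93 days

Causal path: the manuscript is accepted → the author returns proof corrections → typesetting is finalized → the article appears online.
Total delay along the path: 63 + 24 + 6 = 93 days.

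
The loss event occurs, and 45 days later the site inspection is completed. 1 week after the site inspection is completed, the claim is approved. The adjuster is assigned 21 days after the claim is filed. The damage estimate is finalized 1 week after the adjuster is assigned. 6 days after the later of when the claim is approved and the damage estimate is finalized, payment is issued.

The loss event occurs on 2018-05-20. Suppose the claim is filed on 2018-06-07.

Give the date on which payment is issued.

The loss event occurs: May 20, 2018.
The site inspection is completed: May 20, 2018 + 45 days = Jul 4, 2018.
The claim is approved: Jul 4, 2018 + 1 week = Jul 11, 2018.
The claim is filed: Jun 7, 2018.
The adjuster is assigned: Jun 7, 2018 + 21 days = Jun 28, 2018.
The damage estimate is finalized: Jun 28, 2018 + 1 week = Jul 5, 2018.
Both prerequisites met — the claim is approved (Jul 11, 2018), the damage estimate is finalized (Jul 5, 2018); the later is Jul 11, 2018.
Payment is issued: Jul 11, 2018 + 6 days = Jul 17, 2018.

2018-07-17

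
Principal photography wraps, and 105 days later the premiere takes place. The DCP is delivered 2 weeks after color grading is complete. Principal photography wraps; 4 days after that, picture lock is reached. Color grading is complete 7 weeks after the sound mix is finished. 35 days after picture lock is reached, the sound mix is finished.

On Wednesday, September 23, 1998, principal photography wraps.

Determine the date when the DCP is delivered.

Principal photography wraps: Sep 23, 1998.
Picture lock is reached: Sep 23, 1998 + 4 days = Sep 27, 1998.
The sound mix is finished: Sep 27, 1998 + 35 days = Nov 1, 1998.
Color grading is complete: Nov 1, 1998 + 7 weeks = Dec 20, 1998.
The DCP is delivered: Dec 20, 1998 + 2 weeks = Jan 3, 1999.

Sunday, January 3, 1999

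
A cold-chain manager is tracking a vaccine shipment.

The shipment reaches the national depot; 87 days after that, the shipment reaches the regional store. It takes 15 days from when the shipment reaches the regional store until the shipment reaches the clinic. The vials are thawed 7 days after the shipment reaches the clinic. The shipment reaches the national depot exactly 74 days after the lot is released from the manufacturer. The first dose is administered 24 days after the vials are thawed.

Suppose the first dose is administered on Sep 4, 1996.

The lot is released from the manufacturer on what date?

The first dose is administered: Sep 4, 1996.
The vials are thawed: Sep 4, 1996 − 24 days = Aug 11, 1996.
The shipment reaches the clinic: Aug 11, 1996 − 7 days = Aug 4, 1996.
The shipment reaches the regional store: Aug 4, 1996 − 15 days = Jul 20, 1996.
The shipment reaches the national depot: Jul 20, 1996 − 87 days = Apr 24, 1996.
The lot is released from the manufacturer: Apr 24, 1996 − 74 days = Feb 10, 1996.

Feb 10, 1996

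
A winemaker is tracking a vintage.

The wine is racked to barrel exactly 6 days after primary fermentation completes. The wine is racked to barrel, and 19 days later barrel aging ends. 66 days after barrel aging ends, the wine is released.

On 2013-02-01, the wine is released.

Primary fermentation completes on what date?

2012-11-02

The wine is released: Feb 1, 2013.
Barrel aging ends: Feb 1, 2013 − 66 days = Nov 27, 2012.
The wine is racked to barrel: Nov 27, 2012 − 19 days = Nov 8, 2012.
Primary fermentation completes: Nov 8, 2012 − 6 days = Nov 2, 2012.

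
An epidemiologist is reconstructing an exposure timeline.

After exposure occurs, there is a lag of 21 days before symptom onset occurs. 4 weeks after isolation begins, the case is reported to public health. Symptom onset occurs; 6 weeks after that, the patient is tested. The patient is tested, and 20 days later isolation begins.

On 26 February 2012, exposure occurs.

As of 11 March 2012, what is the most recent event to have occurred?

Exposure occurs: Feb 26, 2012.
Symptom onset occurs: Feb 26, 2012 + 21 days = Mar 18, 2012.
The patient is tested: Mar 18, 2012 + 6 weeks = Apr 29, 2012.
Isolation begins: Apr 29, 2012 + 20 days = May 19, 2012.
The case is reported to public health: May 19, 2012 + 4 weeks = Jun 16, 2012.
Mar 11, 2012 falls between when exposure occurs (Feb 26, 2012) and when symptom onset occurs (Mar 18, 2012).

Exposure occurs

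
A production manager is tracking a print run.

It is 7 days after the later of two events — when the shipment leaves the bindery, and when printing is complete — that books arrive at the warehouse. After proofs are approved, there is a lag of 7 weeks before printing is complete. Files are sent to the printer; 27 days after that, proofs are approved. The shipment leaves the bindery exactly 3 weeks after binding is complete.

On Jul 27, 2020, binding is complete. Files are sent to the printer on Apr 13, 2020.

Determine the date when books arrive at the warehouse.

Aug 24, 2020

Binding is complete: Jul 27, 2020.
The shipment leaves the bindery: Jul 27, 2020 + 3 weeks = Aug 17, 2020.
Files are sent to the printer: Apr 13, 2020.
Proofs are approved: Apr 13, 2020 + 27 days = May 10, 2020.
Printing is complete: May 10, 2020 + 7 weeks = Jun 28, 2020.
Both prerequisites met — the shipment leaves the bindery (Aug 17, 2020), printing is complete (Jun 28, 2020); the later is Aug 17, 2020.
Books arrive at the warehouse: Aug 17, 2020 + 7 days = Aug 24, 2020.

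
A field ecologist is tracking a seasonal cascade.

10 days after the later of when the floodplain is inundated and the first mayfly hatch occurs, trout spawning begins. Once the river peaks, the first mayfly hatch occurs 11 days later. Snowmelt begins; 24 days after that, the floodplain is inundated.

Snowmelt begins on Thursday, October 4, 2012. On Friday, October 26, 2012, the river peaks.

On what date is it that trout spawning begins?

Snowmelt begins: Oct 4, 2012.
The floodplain is inundated: Oct 4, 2012 + 24 days = Oct 28, 2012.
The river peaks: Oct 26, 2012.
The first mayfly hatch occurs: Oct 26, 2012 + 11 days = Nov 6, 2012.
Both prerequisites met — the floodplain is inundated (Oct 28, 2012), the first mayfly hatch occurs (Nov 6, 2012); the later is Nov 6, 2012.
Trout spawning begins: Nov 6, 2012 + 10 days = Nov 16, 2012.

Friday, November 16, 2012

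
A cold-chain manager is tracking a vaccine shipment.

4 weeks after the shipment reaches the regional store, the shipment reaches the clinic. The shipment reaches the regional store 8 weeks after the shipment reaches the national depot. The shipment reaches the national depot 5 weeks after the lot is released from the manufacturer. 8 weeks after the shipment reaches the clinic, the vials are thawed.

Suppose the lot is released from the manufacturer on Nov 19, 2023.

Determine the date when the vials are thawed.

The lot is released from the manufacturer: Nov 19, 2023.
The shipment reaches the national depot: Nov 19, 2023 + 5 weeks = Dec 24, 2023.
The shipment reaches the regional store: Dec 24, 2023 + 8 weeks = Feb 18, 2024.
The shipment reaches the clinic: Feb 18, 2024 + 4 weeks = Mar 17, 2024.
The vials are thawed: Mar 17, 2024 + 8 weeks = May 12, 2024.

May 12, 2024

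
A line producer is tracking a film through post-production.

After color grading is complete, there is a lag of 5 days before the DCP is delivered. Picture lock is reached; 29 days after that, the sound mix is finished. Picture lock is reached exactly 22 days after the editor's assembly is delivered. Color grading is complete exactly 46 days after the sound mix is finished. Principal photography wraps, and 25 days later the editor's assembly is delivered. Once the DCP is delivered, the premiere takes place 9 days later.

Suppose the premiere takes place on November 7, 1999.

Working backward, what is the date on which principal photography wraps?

The premiere takes place: Nov 7, 1999.
The DCP is delivered: Nov 7, 1999 − 9 days = Oct 29, 1999.
Color grading is complete: Oct 29, 1999 − 5 days = Oct 24, 1999.
The sound mix is finished: Oct 24, 1999 − 46 days = Sep 8, 1999.
Picture lock is reached: Sep 8, 1999 − 29 days = Aug 10, 1999.
The editor's assembly is delivered: Aug 10, 1999 − 22 days = Jul 19, 1999.
Principal photography wraps: Jul 19, 1999 − 25 days = Jun 24, 1999.

June 24, 1999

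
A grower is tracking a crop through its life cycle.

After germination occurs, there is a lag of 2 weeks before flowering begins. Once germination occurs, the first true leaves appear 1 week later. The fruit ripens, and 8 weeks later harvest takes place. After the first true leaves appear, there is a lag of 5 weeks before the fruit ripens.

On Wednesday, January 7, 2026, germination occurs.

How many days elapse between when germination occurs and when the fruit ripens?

Causal path: germination occurs → the first true leaves appear → the fruit ripens.
Total delay along the path: 1 + 5 weeks = 6 weeks = 42 days.

42 days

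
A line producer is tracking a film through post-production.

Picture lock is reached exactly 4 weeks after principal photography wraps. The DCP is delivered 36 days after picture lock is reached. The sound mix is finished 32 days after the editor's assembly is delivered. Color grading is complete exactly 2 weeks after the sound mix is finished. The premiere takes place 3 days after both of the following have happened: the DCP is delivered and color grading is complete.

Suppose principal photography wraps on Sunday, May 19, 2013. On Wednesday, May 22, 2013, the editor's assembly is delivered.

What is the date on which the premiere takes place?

Thursday, July 25, 2013

Principal photography wraps: May 19, 2013.
Picture lock is reached: May 19, 2013 + 4 weeks = Jun 16, 2013.
The DCP is delivered: Jun 16, 2013 + 36 days = Jul 22, 2013.
The editor's assembly is delivered: May 22, 2013.
The sound mix is finished: May 22, 2013 + 32 days = Jun 23, 2013.
Color grading is complete: Jun 23, 2013 + 2 weeks = Jul 7, 2013.
Both prerequisites met — the DCP is delivered (Jul 22, 2013), color grading is complete (Jul 7, 2013); the later is Jul 22, 2013.
The premiere takes place: Jul 22, 2013 + 3 days = Jul 25, 2013.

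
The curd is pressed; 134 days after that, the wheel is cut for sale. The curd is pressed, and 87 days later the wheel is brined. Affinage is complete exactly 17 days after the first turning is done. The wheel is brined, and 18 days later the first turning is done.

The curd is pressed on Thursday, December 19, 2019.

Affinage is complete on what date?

The curd is pressed: Dec 19, 2019.
The wheel is brined: Dec 19, 2019 + 87 days = Mar 15, 2020.
The first turning is done: Mar 15, 2020 + 18 days = Apr 2, 2020.
Affinage is complete: Apr 2, 2020 + 17 days = Apr 19, 2020.

Sunday, April 19, 2020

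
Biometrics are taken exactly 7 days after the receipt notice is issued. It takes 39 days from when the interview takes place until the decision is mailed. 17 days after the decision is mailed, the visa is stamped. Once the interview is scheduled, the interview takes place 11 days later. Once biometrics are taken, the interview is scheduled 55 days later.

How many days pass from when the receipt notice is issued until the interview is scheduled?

62 days

Causal path: the receipt notice is issued → biometrics are taken → the interview is scheduled.
Total delay along the path: 7 + 55 = 62 days.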